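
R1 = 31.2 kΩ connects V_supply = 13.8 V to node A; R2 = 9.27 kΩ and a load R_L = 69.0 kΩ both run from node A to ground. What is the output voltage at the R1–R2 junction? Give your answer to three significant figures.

R2 ‖ R_L = (9.27 × 69.0)/(9.27 + 69.0) = 8.172 kΩ.
Voltage divider with the loaded lower leg: V_out = 13.8 × 8.172/(31.2 + 8.172) = 13.8 × 0.2076 = 2.864 V.

V_out ≈ 2.86 V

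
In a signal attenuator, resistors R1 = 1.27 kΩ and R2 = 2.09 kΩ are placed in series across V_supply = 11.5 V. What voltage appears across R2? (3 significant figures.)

Total series resistance ΣR = 1.27 + 2.09 = 3.360 kΩ.
V = V_supply · R/ΣR = 11.5 × 0.6220 = 7.153 V.

V ≈ 7.15 V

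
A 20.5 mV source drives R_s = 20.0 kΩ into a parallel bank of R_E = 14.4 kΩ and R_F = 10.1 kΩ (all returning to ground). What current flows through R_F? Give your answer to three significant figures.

Combine the parallel branches: R_p = (1/14.4 + 1/10.1)⁻¹ = 5.936 kΩ.
V_A by voltage divider: V_A = 20.5 × 5.936/(20.0 + 5.936) = 4.692 mV.
I(R_F) = V_A / R_F = 4.692/10.1 = 0.4646 µA.

I ≈ 0.465 µA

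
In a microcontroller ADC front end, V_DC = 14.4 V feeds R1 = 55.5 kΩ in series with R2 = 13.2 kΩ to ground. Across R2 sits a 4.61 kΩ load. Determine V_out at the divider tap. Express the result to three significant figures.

R2 ‖ R_L = (13.2 × 4.61)/(13.2 + 4.61) = 3.417 kΩ.
Voltage divider with the loaded lower leg: V_out = 14.4 × 3.417/(55.5 + 3.417) = 14.4 × 0.05799 = 0.8351 V.

V_out ≈ 0.835 V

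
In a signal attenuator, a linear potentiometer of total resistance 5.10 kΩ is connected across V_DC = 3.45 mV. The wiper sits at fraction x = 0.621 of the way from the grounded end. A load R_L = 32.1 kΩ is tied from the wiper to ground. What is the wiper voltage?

V_out ≈ 2.07 mV

Lower segment x·R_p = 3.167 kΩ; upper segment (1−x)·R_p = 1.933 kΩ.
Lower segment in parallel with the load: 3.167 ‖ 32.1 = 2.883 kΩ.
V_out = 3.45 × 2.883/(1.933 + 2.883) = 2.065 mV.
(Unloaded: V_out = x·V_DC = 2.14 mV.)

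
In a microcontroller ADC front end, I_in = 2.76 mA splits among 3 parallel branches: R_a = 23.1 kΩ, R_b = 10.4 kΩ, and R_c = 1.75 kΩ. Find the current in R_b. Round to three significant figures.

I ≈ 0.373 mA

Total conductance ΣG = 1/23.1 + 1/10.4 + 1/1.75 = 0.7109 (units of 1/kΩ).
Current divider: I(R_b) = I_in · G_k/ΣG = 2.76 × (0.09615/0.7109) = 2.76 × 0.1353 = 0.3733 mA.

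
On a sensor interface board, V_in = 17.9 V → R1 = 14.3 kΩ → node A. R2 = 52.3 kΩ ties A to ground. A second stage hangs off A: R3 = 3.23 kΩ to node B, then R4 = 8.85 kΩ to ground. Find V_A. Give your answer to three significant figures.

V_A ≈ 7.28 V

Looking into the second stage from A: R3 + R4 = 12.08 kΩ appears in parallel with R2.
R2 ‖ (R3+R4) = 9.813 kΩ.
So V_A = 17.9 × 0.4070 = 7.285 V.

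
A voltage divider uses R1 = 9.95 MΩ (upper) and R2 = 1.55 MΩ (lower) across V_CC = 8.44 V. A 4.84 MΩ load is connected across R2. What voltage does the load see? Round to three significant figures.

V_out ≈ 0.891 V

The load sits in parallel with R2, giving an effective lower resistance R2' = R2·R_L/(R2+R_L) = 1.174 MΩ.
Voltage divider with the loaded lower leg: V_out = 8.44 × 1.174/(9.95 + 1.174) = 8.44 × 0.1055 = 0.8908 V.
(Unloaded it would be 1.14 V; the load pulls it down.)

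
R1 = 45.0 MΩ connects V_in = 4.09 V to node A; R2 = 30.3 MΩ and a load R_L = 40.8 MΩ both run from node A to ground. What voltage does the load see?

First combine the lower leg with the load: R2 ‖ R_L = 17.39 MΩ.
Now apply the divider: V_out = 4.09 × 0.2787 = 1.140 V.
(Unloaded it would be 1.65 V; the load pulls it down.)

V_out ≈ 1.14 V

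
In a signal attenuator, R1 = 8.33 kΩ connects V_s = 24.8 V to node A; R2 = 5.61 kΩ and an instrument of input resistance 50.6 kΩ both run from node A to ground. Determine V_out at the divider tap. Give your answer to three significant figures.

V_out ≈ 9.36 V

The load sits in parallel with R2, giving an effective lower resistance R2' = R2·R_L/(R2+R_L) = 5.050 kΩ.
Now apply the divider: V_out = 24.8 × 0.3774 = 9.360 V.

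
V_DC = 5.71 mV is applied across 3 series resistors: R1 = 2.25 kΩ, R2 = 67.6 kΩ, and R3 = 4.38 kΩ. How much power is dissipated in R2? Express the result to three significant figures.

P ≈ 0.400 nW

ΣR = 74.23 kΩ → I = 5.71/74.23 = 0.07692 µA.
P = I²R = 0.005917 × 67.6 = 0.4000 nW.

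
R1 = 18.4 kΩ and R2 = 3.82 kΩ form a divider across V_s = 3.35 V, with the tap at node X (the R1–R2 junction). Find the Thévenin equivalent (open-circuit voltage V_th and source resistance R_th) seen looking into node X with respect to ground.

V_th is the unloaded tap voltage: V_s · R2/(R1+R2) = 3.35 × 0.1719 = 0.5759 V.
With V_s suppressed (replaced by a short), R_th = R1 ‖ R2 = (18.40 × 3.82)/(18.40 + 3.82) = 3.163 kΩ.

V_th ≈ 0.576 V, R_th ≈ 3.16 kΩ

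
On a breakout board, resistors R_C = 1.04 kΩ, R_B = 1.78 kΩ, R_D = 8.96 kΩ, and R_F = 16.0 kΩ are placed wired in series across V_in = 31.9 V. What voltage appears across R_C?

Total series resistance ΣR = 1.04 + 1.78 + 8.96 + 16.0 = 27.78 kΩ.
Voltage divider: V = V_in · (1.040 / 27.78) = 31.9 × 0.03744 = 1.194 V.

V ≈ 1.19 V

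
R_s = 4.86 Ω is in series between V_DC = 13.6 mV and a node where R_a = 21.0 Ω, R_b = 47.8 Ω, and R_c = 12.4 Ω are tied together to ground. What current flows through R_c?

I ≈ 0.636 mA

Parallel bank: R_p = 1/(1/21.0 + 1/47.8 + 1/12.4) = 6.703 Ω.
Node voltage V_A = V_DC · R_p/(R_s + R_p) = 13.6 × 0.5797 = 7.884 mV.
I(R_c) = V_A / R_c = 7.884/12.4 = 0.6358 mA.
(Equivalently: I_total = 1.176 mA, then current-divider fraction G_k/ΣG = 0.5406.)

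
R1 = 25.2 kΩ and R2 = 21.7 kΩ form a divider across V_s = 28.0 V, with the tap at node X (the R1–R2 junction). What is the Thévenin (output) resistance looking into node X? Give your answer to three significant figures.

R_th ≈ 11.7 kΩ

With V_s suppressed (replaced by a short), R_th = R1 ‖ R2 = (25.20 × 21.7)/(25.20 + 21.7) = 11.66 kΩ.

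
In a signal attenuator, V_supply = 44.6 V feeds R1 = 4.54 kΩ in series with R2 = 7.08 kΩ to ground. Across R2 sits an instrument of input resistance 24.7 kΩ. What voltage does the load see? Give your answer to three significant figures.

V_out ≈ 24.4 V

The load sits in parallel with R2, giving an effective lower resistance R2' = R2·R_L/(R2+R_L) = 5.503 kΩ.
Voltage divider with the loaded lower leg: V_out = 44.6 × 5.503/(4.54 + 5.503) = 44.6 × 0.5479 = 24.44 V.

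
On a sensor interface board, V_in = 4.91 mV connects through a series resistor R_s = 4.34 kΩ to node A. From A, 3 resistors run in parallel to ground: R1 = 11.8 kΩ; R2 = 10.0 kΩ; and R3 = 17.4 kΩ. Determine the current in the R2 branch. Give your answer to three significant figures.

Combine the parallel branches: R_p = (1/11.8 + 1/10.0 + 1/17.4)⁻¹ = 4.129 kΩ.
V_A by voltage divider: V_A = 4.91 × 4.129/(4.34 + 4.129) = 2.394 mV.
I(R2) = V_A / R2 = 2.394/10.0 = 0.2394 µA.
(Check via current divider: I_total = 0.5798 µA; share G_k/ΣG = 0.4129 → same result.)

I ≈ 0.239 µA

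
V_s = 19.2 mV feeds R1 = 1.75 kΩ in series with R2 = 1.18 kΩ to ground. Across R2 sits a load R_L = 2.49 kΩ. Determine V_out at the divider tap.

The load sits in parallel with R2, giving an effective lower resistance R2' = R2·R_L/(R2+R_L) = 0.8006 kΩ.
Then V_out = V_s · R2'/(R1 + R2') = 19.2 × 0.8006/2.551 = 6.027 mV.

V_out ≈ 6.03 mV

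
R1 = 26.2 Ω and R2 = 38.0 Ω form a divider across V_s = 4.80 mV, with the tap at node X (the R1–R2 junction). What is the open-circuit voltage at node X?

V_th ≈ 2.84 mV

V_th is the unloaded tap voltage: V_s · R2/(R1+R2) = 4.80 × 0.5919 = 2.841 mV.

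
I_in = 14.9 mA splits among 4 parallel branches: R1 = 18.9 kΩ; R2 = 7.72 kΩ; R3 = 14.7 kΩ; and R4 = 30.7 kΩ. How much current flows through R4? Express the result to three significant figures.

Conductances: ΣG = 1/18.9 + 1/7.72 + 1/14.7 + 1/30.7 = 0.2830 (1/kΩ).
R4 takes the fraction G_k/ΣG = 0.03257/0.2830 = 0.1151, so I = 14.9 × 0.1151 = 1.715 mA.

I ≈ 1.71 mA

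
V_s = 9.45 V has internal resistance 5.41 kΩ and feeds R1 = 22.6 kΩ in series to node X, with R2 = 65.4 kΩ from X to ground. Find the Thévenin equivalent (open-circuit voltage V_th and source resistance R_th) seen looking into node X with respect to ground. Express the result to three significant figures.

R1' = 5.41 + 22.6 = 28.01 kΩ (source resistance + R1).
With X open, the divider is unloaded: V_th = 9.45 × 65.4/93.41 = 6.616 V.
With V_s suppressed (replaced by a short), R_th = R1' ‖ R2 = (28.01 × 65.4)/(28.01 + 65.4) = 19.61 kΩ.

V_th ≈ 6.62 V, R_th ≈ 19.6 kΩ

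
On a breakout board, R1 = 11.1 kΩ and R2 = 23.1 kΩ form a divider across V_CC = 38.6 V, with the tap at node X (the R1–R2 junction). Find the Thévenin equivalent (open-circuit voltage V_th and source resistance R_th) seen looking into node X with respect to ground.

V_th ≈ 26.1 V, R_th ≈ 7.50 kΩ

Open-circuit (no load on X): V_th = V_CC · R2/(R1 + R2) = 38.6 × 23.1/(11.10 + 23.1) = 26.07 V.
With V_CC suppressed (replaced by a short), R_th = R1 ‖ R2 = (11.10 × 23.1)/(11.10 + 23.1) = 7.497 kΩ.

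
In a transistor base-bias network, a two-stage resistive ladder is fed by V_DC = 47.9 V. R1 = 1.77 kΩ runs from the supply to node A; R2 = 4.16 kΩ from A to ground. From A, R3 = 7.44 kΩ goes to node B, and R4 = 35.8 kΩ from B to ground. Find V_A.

Looking into the second stage from A: R3 + R4 = 43.24 kΩ appears in parallel with R2.
Effective lower resistance at A: R2 ‖ 43.24 = 3.795 kΩ.
First divider: V_A = V_DC · 3.795/(1.77 + 3.795) = 32.66 V.

V_A ≈ 32.7 V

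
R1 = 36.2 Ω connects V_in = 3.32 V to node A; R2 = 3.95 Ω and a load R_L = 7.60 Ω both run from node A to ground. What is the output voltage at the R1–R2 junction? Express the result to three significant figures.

The load sits in parallel with R2, giving an effective lower resistance R2' = R2·R_L/(R2+R_L) = 2.599 Ω.
Voltage divider with the loaded lower leg: V_out = 3.32 × 2.599/(36.2 + 2.599) = 3.32 × 0.06699 = 0.2224 V.

V_out ≈ 0.222 V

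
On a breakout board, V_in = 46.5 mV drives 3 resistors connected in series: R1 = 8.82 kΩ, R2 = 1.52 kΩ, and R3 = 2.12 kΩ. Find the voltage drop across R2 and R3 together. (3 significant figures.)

Total series resistance ΣR = 8.82 + 1.52 + 2.12 = 12.46 kΩ.
R_{R2..R3} = 1.52 + 2.12 = 3.640 kΩ.
V = V_in · R/ΣR = 46.5 × 0.2921 = 13.58 mV.

V ≈ 13.6 mV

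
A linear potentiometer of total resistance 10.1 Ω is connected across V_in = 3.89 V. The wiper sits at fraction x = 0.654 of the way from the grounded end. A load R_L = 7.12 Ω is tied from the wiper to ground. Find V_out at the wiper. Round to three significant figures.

V_out ≈ 1.93 V

Lower segment x·R_p = 6.605 Ω; upper segment (1−x)·R_p = 3.495 Ω.
Lower segment in parallel with the load: 6.605 ‖ 7.12 = 3.427 Ω.
Loaded-divider output: V_out = 3.89 × 0.4951 = 1.926 V.
(Unloaded: V_out = x·V_in = 2.54 V.)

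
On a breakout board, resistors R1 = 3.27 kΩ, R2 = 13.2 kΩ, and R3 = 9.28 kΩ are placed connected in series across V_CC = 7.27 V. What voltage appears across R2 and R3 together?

V ≈ 6.35 V

ΣR = 3.27 + 13.2 + 9.28 = 25.75 kΩ.
R_{R2..R3} = 13.2 + 9.28 = 22.48 kΩ.
V = V_CC · R/ΣR = 7.27 × 0.8730 = 6.347 V.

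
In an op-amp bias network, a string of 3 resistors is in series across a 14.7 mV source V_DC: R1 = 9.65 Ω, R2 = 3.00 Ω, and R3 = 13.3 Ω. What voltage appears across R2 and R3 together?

Series total: ΣR = 9.65 + 3.00 + 13.3 = 25.95 Ω.
R_{R2..R3} = 3.00 + 13.3 = 16.30 Ω.
Voltage divider: V = V_DC · (16.30 / 25.95) = 14.7 × 0.6281 = 9.234 mV.

V ≈ 9.23 mV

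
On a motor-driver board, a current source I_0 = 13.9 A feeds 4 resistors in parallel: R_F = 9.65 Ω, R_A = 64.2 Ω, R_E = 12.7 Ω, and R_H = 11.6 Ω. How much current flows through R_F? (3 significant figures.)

Conductances: ΣG = 1/9.65 + 1/64.2 + 1/12.7 + 1/11.6 = 0.2842 (1/Ω).
R_F takes the fraction G_k/ΣG = 0.1036/0.2842 = 0.3647, so I = 13.9 × 0.3647 = 5.069 A.

I ≈ 5.07 A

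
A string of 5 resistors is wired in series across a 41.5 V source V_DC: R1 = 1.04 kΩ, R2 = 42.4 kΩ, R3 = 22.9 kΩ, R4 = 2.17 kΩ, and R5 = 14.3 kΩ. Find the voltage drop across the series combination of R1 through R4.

V ≈ 34.3 V

ΣR = 1.04 + 42.4 + 22.9 + 2.17 + 14.3 = 82.81 kΩ.
R_{R1..R4} = 1.04 + 42.4 + 22.9 + 2.17 = 68.51 kΩ.
Voltage divider: V = V_DC · (68.51 / 82.81) = 41.5 × 0.8273 = 34.33 V.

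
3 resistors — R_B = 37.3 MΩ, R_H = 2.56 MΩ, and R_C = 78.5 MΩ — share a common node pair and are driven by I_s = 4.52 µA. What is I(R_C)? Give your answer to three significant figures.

ΣG = 1/37.3 + 1/2.56 + 1/78.5 = 0.4302.
By the current-divider rule, I = I_s · G_k/ΣG = 4.52 × 0.02961 = 0.1339 µA.

I ≈ 0.134 µA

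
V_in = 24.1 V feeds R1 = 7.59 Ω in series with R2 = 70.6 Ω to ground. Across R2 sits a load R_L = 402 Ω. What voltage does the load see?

V_out ≈ 21.4 V

First combine the lower leg with the load: R2 ‖ R_L = 60.05 Ω.
Now apply the divider: V_out = 24.1 × 0.8878 = 21.40 V.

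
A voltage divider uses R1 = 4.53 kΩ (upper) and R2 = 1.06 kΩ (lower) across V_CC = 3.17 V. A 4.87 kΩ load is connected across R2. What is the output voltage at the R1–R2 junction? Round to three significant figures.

R2 ‖ R_L = (1.06 × 4.87)/(1.06 + 4.87) = 0.8705 kΩ.
Voltage divider with the loaded lower leg: V_out = 3.17 × 0.8705/(4.53 + 0.8705) = 3.17 × 0.1612 = 0.5110 V.

V_out ≈ 0.511 V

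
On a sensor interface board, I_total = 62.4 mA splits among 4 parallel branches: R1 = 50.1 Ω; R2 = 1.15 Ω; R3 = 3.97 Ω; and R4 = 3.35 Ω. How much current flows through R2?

I ≈ 37.7 mA

Conductances: ΣG = 1/50.1 + 1/1.15 + 1/3.97 + 1/3.35 = 1.440 (1/Ω).
By the current-divider rule, I = I_total · G_k/ΣG = 62.4 × 0.6039 = 37.68 mA.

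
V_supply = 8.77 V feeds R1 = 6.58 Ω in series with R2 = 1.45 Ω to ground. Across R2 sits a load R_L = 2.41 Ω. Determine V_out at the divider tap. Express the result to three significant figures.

V_out ≈ 1.06 V

The load sits in parallel with R2, giving an effective lower resistance R2' = R2·R_L/(R2+R_L) = 0.9053 Ω.
Then V_out = V_supply · R2'/(R1 + R2') = 8.77 × 0.9053/7.485 = 1.061 V.
(Unloaded it would be 1.58 V; the load pulls it down.)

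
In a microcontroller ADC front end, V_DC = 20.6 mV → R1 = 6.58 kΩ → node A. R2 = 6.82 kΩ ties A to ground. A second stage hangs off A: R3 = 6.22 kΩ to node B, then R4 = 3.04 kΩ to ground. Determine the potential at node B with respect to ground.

V_B ≈ 2.53 mV

Looking into the second stage from A: R3 + R4 = 9.260 kΩ appears in parallel with R2.
Effective lower resistance at A: R2 ‖ 9.260 = 3.927 kΩ.
First divider: V_A = V_DC · 3.927/(6.58 + 3.927) = 7.700 mV.
Stage 2 is unloaded, so V_B = V_A · R4/(R3+R4) = 7.700 × 3.04/9.260 = 2.528 mV.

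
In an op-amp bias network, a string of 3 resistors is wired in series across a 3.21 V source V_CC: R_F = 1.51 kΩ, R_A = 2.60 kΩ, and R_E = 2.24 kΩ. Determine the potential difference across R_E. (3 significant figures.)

V ≈ 1.13 V

Total series resistance ΣR = 1.51 + 2.60 + 2.24 = 6.350 kΩ.
V = V_CC · R/ΣR = 3.21 × 0.3528 = 1.132 V.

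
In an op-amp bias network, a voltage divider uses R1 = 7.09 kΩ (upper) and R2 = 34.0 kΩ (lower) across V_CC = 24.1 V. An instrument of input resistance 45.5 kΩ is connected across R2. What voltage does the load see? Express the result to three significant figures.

V_out ≈ 17.7 V

R2 ‖ R_L = (34.0 × 45.5)/(34.0 + 45.5) = 19.46 kΩ.
Voltage divider with the loaded lower leg: V_out = 24.1 × 19.46/(7.09 + 19.46) = 24.1 × 0.7329 = 17.66 V.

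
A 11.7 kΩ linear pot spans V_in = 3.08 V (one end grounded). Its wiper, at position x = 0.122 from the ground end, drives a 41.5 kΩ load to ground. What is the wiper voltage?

Lower segment x·R_p = 1.427 kΩ; upper segment (1−x)·R_p = 10.27 kΩ.
(x·R_p) ‖ R_L = 1.380 kΩ.
Loaded-divider output: V_out = 3.08 × 0.1184 = 0.3647 V.

V_out ≈ 0.365 V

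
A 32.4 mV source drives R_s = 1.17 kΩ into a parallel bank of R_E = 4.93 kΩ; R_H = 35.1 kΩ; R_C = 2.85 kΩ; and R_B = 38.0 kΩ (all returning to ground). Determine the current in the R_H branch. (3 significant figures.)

Equivalent of the parallel group: R_p = 1.643 kΩ.
V_A = 32.4 × 1.643/2.813 = 18.93 mV.
Branch current I = V_A/R_H = 18.93/35.1 = 0.5392 µA.

I ≈ 0.539 µA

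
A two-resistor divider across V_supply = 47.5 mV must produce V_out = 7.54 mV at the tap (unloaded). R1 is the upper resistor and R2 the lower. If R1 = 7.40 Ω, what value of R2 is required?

The divider ratio is R2/(R1+R2) = 7.54/47.5 = 0.1587.
So R2 = R1 · V_out/(V_supply − V_out) = 7.40 × 7.54/(47.5 − 7.54) = 7.40 × 0.1887 = 1.396 Ω.

R2 ≈ 1.40 Ω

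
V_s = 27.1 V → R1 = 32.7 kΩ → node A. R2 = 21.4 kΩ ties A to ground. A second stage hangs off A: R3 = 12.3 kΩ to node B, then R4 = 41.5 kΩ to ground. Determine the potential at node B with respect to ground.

V_B ≈ 6.67 V

Looking into the second stage from A: R3 + R4 = 53.80 kΩ appears in parallel with R2.
R2 ‖ (R3+R4) = 15.31 kΩ.
First divider: V_A = V_s · 15.31/(32.7 + 15.31) = 8.642 V.
V_B = V_A × 0.7714 = 6.666 V.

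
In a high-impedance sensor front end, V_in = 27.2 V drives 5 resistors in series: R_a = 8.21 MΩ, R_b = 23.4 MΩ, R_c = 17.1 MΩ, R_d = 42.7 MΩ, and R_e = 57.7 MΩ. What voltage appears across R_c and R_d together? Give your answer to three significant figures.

Series total: ΣR = 8.21 + 23.4 + 17.1 + 42.7 + 57.7 = 149.1 MΩ.
R_{R_c..R_d} = 17.1 + 42.7 = 59.80 MΩ.
Voltage divider: V = V_in · (59.80 / 149.1) = 27.2 × 0.4010 = 10.91 V.

V ≈ 10.9 V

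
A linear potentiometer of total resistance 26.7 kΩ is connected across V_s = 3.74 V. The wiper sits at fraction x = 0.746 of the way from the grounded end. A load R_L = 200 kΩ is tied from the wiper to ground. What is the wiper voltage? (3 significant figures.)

V_out ≈ 2.72 V

The pot divides into 6.782 kΩ above the wiper and 19.92 kΩ below.
R_L loads the lower segment: effective lower R = 18.11 kΩ.
V_out = 3.74 × 18.11/(6.782 + 18.11) = 2.721 V.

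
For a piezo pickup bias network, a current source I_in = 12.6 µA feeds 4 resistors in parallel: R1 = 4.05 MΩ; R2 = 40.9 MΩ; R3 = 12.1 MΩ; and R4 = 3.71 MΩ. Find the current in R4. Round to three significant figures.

ΣG = 1/4.05 + 1/40.9 + 1/12.1 + 1/3.71 = 0.6235.
By the current-divider rule, I = I_in · G_k/ΣG = 12.6 × 0.4323 = 5.447 µA.

I ≈ 5.45 µA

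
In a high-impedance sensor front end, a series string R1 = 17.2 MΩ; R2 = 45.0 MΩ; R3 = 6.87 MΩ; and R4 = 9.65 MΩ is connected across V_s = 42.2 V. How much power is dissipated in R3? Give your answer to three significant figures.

ΣR = 78.72 MΩ → I = 42.2/78.72 = 0.5361 µA.
P(R3) = I²·R3 = (0.5361)² × 6.87 = 1.974 µW.

P ≈ 1.97 µW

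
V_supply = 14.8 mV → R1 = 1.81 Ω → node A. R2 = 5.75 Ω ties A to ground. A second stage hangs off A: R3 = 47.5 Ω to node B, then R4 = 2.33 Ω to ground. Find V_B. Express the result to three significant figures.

V_B ≈ 0.512 mV

Looking into the second stage from A: R3 + R4 = 49.83 Ω appears in parallel with R2.
R2 ‖ (R3+R4) = 5.155 Ω.
So V_A = 14.8 × 0.7401 = 10.95 mV.
Then the unloaded second divider: V_B = V_A × R4/(R3+R4) = 10.95 × 0.04676 = 0.5122 mV.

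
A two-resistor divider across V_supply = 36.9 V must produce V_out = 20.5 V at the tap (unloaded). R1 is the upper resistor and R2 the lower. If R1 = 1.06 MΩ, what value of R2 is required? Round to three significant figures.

R2 ≈ 1.33 MΩ

The divider ratio is R2/(R1+R2) = 20.5/36.9 = 0.5556.
Rearranging, R2 = R1·k/(1−k) = 1.06 × 1.250 = 1.325 MΩ.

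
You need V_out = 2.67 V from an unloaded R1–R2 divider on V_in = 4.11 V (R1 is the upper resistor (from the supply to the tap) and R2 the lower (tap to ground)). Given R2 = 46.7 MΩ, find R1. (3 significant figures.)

Required fraction k = V_out/V_in = 0.6496.
Rearranging, R1 = R2·(1−k)/k = 46.7 × 0.5393 = 25.19 MΩ.

R1 ≈ 25.2 MΩ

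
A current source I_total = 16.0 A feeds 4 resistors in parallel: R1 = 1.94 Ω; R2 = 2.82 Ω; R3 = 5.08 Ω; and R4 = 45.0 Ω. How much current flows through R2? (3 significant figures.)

Conductances: ΣG = 1/1.94 + 1/2.82 + 1/5.08 + 1/45.0 = 1.089 (1/Ω).
R2 takes the fraction G_k/ΣG = 0.3546/1.089 = 0.3256, so I = 16.0 × 0.3256 = 5.209 A.

I ≈ 5.21 A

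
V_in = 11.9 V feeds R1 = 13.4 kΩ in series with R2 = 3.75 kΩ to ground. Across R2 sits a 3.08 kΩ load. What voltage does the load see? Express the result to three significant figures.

V_out ≈ 1.33 V

First combine the lower leg with the load: R2 ‖ R_L = 1.691 kΩ.
Voltage divider with the loaded lower leg: V_out = 11.9 × 1.691/(13.4 + 1.691) = 11.9 × 0.1121 = 1.333 V.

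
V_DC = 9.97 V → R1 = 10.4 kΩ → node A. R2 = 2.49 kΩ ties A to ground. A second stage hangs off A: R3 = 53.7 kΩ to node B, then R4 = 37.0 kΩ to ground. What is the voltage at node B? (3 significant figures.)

V_B ≈ 0.769 V

Looking into the second stage from A: R3 + R4 = 90.70 kΩ appears in parallel with R2.
Effective lower resistance at A: R2 ‖ 90.70 = 2.423 kΩ.
So V_A = 9.97 × 0.1890 = 1.884 V.
Stage 2 is unloaded, so V_B = V_A · R4/(R3+R4) = 1.884 × 37.0/90.70 = 0.7686 V.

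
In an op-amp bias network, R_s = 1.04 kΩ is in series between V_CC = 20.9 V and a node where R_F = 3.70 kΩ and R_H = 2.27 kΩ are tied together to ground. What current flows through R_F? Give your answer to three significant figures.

Equivalent of the parallel group: R_p = 1.407 kΩ.
V_A = 20.9 × 1.407/2.447 = 12.02 V.
Branch current I = V_A/R_F = 12.02/3.70 = 3.248 mA.
(Check via current divider: I_total = 8.542 mA; share G_k/ΣG = 0.3802 → same result.)

I ≈ 3.25 mA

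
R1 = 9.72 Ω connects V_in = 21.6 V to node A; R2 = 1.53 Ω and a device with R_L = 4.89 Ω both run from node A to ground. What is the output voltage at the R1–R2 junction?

The load sits in parallel with R2, giving an effective lower resistance R2' = R2·R_L/(R2+R_L) = 1.165 Ω.
Now apply the divider: V_out = 21.6 × 0.1071 = 2.312 V.

V_out ≈ 2.31 V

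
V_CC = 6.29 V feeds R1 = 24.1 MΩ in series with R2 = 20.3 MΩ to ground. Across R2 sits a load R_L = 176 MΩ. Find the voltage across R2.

V_out ≈ 2.71 V

The load sits in parallel with R2, giving an effective lower resistance R2' = R2·R_L/(R2+R_L) = 18.20 MΩ.
Voltage divider with the loaded lower leg: V_out = 6.29 × 18.20/(24.1 + 18.20) = 6.29 × 0.4303 = 2.706 V.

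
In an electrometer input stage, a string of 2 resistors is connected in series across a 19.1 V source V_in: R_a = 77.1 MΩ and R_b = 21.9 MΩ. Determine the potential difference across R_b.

Series total: ΣR = 77.1 + 21.9 = 99.00 MΩ.
By the voltage-divider rule, V = 19.1 × 21.90/99.00 = 4.225 V.

V ≈ 4.23 V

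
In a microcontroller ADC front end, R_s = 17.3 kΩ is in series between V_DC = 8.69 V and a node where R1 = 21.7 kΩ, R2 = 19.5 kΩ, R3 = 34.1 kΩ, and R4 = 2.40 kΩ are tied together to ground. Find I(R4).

Equivalent of the parallel group: R_p = 1.840 kΩ.
V_A by voltage divider: V_A = 8.69 × 1.840/(17.3 + 1.840) = 0.8356 V.
Branch current I = V_A/R4 = 0.8356/2.40 = 0.3482 mA.

I ≈ 0.348 mA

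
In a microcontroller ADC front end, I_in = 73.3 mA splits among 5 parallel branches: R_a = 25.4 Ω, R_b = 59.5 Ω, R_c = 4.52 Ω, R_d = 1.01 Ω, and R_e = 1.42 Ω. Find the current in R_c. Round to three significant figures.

Conductances: ΣG = 1/25.4 + 1/59.5 + 1/4.52 + 1/1.01 + 1/1.42 = 1.972 (1/Ω).
R_c takes the fraction G_k/ΣG = 0.2212/1.972 = 0.1122, so I = 73.3 × 0.1122 = 8.225 mA.

I ≈ 8.22 mA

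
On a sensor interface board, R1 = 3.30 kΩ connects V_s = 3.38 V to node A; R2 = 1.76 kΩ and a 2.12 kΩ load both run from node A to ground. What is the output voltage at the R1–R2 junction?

R2 ‖ R_L = (1.76 × 2.12)/(1.76 + 2.12) = 0.9616 kΩ.
Now apply the divider: V_out = 3.38 × 0.2257 = 0.7627 V.

V_out ≈ 0.763 V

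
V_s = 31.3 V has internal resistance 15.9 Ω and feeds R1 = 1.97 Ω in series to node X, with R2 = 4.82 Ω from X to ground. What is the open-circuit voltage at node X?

V_th ≈ 6.65 V

R1' = 15.9 + 1.97 = 17.87 Ω (source resistance + R1).
With X open, the divider is unloaded: V_th = 31.3 × 4.82/22.69 = 6.649 V.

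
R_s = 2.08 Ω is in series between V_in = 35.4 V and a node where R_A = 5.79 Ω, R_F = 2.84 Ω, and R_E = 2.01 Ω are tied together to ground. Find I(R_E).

I ≈ 5.63 A

Equivalent of the parallel group: R_p = 0.9782 Ω.
V_A by voltage divider: V_A = 35.4 × 0.9782/(2.08 + 0.9782) = 11.32 V.
I(R_E) = V_A / R_E = 11.32/2.01 = 5.633 A.
(Equivalently: I_total = 11.58 A, then current-divider fraction G_k/ΣG = 0.4866.)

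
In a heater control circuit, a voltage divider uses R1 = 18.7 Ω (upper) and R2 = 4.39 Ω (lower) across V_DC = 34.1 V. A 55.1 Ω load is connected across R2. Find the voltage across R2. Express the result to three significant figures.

V_out ≈ 6.09 V

The load sits in parallel with R2, giving an effective lower resistance R2' = R2·R_L/(R2+R_L) = 4.066 Ω.
Voltage divider with the loaded lower leg: V_out = 34.1 × 4.066/(18.7 + 4.066) = 34.1 × 0.1786 = 6.090 V.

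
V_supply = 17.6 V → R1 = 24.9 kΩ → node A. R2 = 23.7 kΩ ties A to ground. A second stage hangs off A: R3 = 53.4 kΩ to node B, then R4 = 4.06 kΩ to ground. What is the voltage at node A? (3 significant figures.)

The second stage (R3 + R4 = 57.46 kΩ) loads node A in parallel with R2.
R2 ‖ (R3+R4) = 16.78 kΩ.
First divider: V_A = V_supply · 16.78/(24.9 + 16.78) = 7.085 V.

V_A ≈ 7.09 V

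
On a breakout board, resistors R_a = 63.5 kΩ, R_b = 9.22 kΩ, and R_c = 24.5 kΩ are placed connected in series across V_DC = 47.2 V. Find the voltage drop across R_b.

V ≈ 4.48 V

Total series resistance ΣR = 63.5 + 9.22 + 24.5 = 97.22 kΩ.
Voltage divider: V = V_DC · (9.220 / 97.22) = 47.2 × 0.09484 = 4.476 V.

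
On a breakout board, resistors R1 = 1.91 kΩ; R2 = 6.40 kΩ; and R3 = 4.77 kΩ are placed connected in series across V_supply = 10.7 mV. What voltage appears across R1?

V ≈ 1.56 mV

Series total: ΣR = 1.91 + 6.40 + 4.77 = 13.08 kΩ.
By the voltage-divider rule, V = 10.7 × 1.910/13.08 = 1.562 mV.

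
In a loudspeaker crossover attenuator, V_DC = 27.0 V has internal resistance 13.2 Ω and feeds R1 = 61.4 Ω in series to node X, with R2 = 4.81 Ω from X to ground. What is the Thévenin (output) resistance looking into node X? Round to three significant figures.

R_th ≈ 4.52 Ω

R1' = 13.2 + 61.4 = 74.60 Ω (source resistance + R1).
Zeroing V_DC shorts the top of R1' to ground, so R_th = R1' ‖ R2 = 4.519 Ω.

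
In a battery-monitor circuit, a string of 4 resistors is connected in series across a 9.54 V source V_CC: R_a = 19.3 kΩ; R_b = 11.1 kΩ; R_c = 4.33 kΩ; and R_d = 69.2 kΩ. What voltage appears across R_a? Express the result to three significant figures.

V ≈ 1.77 V

Total series resistance ΣR = 19.3 + 11.1 + 4.33 + 69.2 = 103.9 kΩ.
By the voltage-divider rule, V = 9.54 × 19.30/103.9 = 1.772 V.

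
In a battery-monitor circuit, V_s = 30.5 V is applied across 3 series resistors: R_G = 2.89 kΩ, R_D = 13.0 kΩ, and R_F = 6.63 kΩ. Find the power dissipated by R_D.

P ≈ 23.8 mW

ΣR = 22.52 kΩ → I = 30.5/22.52 = 1.354 mA.
P = I²R = 1.834 × 13.0 = 23.85 mW.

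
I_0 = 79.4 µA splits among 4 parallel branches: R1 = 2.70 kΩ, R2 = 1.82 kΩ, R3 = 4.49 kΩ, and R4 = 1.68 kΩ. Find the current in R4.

I ≈ 27.2 µA

Conductances: ΣG = 1/2.70 + 1/1.82 + 1/4.49 + 1/1.68 = 1.738 (1/kΩ).
By the current-divider rule, I = I_0 · G_k/ΣG = 79.4 × 0.3425 = 27.20 µA.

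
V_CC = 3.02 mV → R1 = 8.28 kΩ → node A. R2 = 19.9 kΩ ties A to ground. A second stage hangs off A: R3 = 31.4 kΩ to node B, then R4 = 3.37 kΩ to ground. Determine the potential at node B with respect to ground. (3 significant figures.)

Looking into the second stage from A: R3 + R4 = 34.77 kΩ appears in parallel with R2.
R2 ‖ (R3+R4) = 12.66 kΩ.
First divider: V_A = V_CC · 12.66/(8.28 + 12.66) = 1.826 mV.
V_B = V_A × 0.09692 = 0.1769 mV.

V_B ≈ 0.177 mV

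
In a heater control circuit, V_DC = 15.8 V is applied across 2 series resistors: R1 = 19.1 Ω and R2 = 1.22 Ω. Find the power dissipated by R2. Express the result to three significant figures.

P ≈ 0.738 W

Series current I = V_DC/ΣR = 15.8/20.32 = 0.7776 A.
P = I²R = 0.6046 × 1.22 = 0.7376 W.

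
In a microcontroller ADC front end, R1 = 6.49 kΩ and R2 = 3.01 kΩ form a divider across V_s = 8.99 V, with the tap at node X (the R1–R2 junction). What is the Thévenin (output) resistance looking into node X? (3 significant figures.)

Looking into X with the source shorted: R_th = R1·R2/(R1+R2) = 6.490 × 3.01/9.500 = 2.056 kΩ.

R_th ≈ 2.06 kΩ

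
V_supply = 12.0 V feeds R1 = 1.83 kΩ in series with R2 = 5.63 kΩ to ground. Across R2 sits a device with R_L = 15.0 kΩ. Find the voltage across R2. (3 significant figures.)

V_out ≈ 8.29 V

R2 ‖ R_L = (5.63 × 15.0)/(5.63 + 15.0) = 4.094 kΩ.
Now apply the divider: V_out = 12.0 × 0.6911 = 8.293 V.
(Unloaded it would be 9.06 V; the load pulls it down.)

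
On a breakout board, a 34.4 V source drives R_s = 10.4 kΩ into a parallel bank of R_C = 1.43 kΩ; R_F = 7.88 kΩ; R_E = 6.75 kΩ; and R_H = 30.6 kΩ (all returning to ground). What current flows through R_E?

Combine the parallel branches: R_p = (1/1.43 + 1/7.88 + 1/6.75 + 1/30.6)⁻¹ = 0.9930 kΩ.
V_A by voltage divider: V_A = 34.4 × 0.9930/(10.4 + 0.9930) = 2.998 V.
I(R_E) = V_A / R_E = 2.998/6.75 = 0.4442 mA.
(Check via current divider: I_total = 3.019 mA; share G_k/ΣG = 0.1471 → same result.)

I ≈ 0.444 mA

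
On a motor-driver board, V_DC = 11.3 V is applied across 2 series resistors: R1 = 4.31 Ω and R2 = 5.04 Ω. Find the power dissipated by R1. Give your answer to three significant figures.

P ≈ 6.30 W

Series current I = V_DC/ΣR = 11.3/9.350 = 1.209 A.
P(R1) = I²·R1 = (1.209)² × 4.31 = 6.295 W.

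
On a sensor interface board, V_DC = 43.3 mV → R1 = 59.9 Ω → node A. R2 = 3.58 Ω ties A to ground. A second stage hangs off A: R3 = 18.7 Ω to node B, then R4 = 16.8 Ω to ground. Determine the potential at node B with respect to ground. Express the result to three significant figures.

V_B ≈ 1.06 mV

Node A sees R2 in parallel with the series input of stage 2, R3 + R4 = 35.50 Ω.
Effective lower resistance at A: R2 ‖ 35.50 = 3.252 Ω.
So V_A = 43.3 × 0.05150 = 2.230 mV.
V_B = V_A × 0.4732 = 1.055 mV.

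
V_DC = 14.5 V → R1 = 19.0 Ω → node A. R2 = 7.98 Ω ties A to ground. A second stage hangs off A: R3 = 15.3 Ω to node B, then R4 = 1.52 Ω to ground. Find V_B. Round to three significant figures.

Node A sees R2 in parallel with the series input of stage 2, R3 + R4 = 16.82 Ω.
Effective lower resistance at A: R2 ‖ 16.82 = 5.412 Ω.
First divider: V_A = V_DC · 5.412/(19.0 + 5.412) = 3.215 V.
V_B = V_A × 0.09037 = 0.2905 V.

V_B ≈ 0.291 V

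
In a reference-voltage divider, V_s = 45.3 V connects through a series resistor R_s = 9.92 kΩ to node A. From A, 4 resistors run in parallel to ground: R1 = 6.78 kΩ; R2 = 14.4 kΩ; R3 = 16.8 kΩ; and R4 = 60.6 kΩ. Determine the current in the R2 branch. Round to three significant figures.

Parallel bank: R_p = 1/(1/6.78 + 1/14.4 + 1/16.8 + 1/60.6) = 3.413 kΩ.
V_A = 45.3 × 3.413/13.33 = 11.60 V.
Branch current I = V_A/R2 = 11.60/14.4 = 0.8053 mA.

I ≈ 0.805 mA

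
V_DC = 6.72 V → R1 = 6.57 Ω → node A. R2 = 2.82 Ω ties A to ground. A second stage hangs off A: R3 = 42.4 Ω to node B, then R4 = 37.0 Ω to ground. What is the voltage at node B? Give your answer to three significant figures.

V_B ≈ 0.918 V

Looking into the second stage from A: R3 + R4 = 79.40 Ω appears in parallel with R2.
R2 ‖ (R3+R4) = 2.723 Ω.
So V_A = 6.72 × 0.2930 = 1.969 V.
Stage 2 is unloaded, so V_B = V_A · R4/(R3+R4) = 1.969 × 37.0/79.40 = 0.9176 V.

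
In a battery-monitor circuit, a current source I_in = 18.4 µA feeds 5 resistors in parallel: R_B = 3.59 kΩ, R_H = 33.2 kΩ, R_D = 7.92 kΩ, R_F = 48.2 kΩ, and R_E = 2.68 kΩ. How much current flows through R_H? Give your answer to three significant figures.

I ≈ 0.669 µA

ΣG = 1/3.59 + 1/33.2 + 1/7.92 + 1/48.2 + 1/2.68 = 0.8288.
R_H takes the fraction G_k/ΣG = 0.03012/0.8288 = 0.03634, so I = 18.4 × 0.03634 = 0.6687 µA.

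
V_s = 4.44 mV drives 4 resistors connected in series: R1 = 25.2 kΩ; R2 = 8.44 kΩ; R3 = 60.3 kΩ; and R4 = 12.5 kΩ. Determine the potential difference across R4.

Total series resistance ΣR = 25.2 + 8.44 + 60.3 + 12.5 = 106.4 kΩ.
By the voltage-divider rule, V = 4.44 × 12.50/106.4 = 0.5214 mV.

V ≈ 0.521 mV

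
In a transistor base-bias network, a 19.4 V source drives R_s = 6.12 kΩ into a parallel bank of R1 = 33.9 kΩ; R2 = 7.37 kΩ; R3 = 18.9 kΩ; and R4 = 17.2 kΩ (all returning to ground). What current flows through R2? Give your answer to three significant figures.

I ≈ 0.978 mA

Equivalent of the parallel group: R_p = 3.620 kΩ.
Node voltage V_A = V_s · R_p/(R_s + R_p) = 19.4 × 0.3717 = 7.210 V.
Branch current I = V_A/R2 = 7.210/7.37 = 0.9783 mA.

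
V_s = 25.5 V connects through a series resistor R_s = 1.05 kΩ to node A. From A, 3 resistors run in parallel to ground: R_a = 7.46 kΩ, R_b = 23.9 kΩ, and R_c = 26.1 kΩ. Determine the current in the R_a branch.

Parallel bank: R_p = 1/(1/7.46 + 1/23.9 + 1/26.1) = 4.668 kΩ.
Node voltage V_A = V_s · R_p/(R_s + R_p) = 25.5 × 0.8164 = 20.82 V.
Branch current I = V_A/R_a = 20.82/7.46 = 2.791 mA.

I ≈ 2.79 mA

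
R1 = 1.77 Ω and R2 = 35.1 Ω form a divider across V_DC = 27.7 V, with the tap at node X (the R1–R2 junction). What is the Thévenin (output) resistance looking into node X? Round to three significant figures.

R_th ≈ 1.69 Ω

Zeroing V_DC shorts the top of R1 to ground, so R_th = R1 ‖ R2 = 1.685 Ω.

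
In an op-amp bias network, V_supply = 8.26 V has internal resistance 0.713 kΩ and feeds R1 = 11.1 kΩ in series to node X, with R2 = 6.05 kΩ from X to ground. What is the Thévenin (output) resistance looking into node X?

R_th ≈ 4.00 kΩ

R1' = 0.713 + 11.1 = 11.81 kΩ (source resistance + R1).
Looking into X with the source shorted: R_th = R1'·R2/(R1'+R2) = 11.81 × 6.05/17.86 = 4.001 kΩ.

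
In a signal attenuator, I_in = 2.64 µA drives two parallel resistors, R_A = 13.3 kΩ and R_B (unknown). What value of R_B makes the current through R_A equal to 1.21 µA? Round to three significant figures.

R_B ≈ 11.3 kΩ

In a two-way split, I_A/I_in = R_B/(R_A + R_B).
With f = 0.4583, R_B = R_A · f/(1−f) = 13.3 × 0.8462 = 11.25 kΩ.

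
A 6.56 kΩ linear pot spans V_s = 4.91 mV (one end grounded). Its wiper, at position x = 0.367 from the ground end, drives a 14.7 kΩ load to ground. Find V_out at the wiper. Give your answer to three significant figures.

V_out ≈ 1.63 mV

The pot divides into 4.152 kΩ above the wiper and 2.408 kΩ below.
R_L loads the lower segment: effective lower R = 2.069 kΩ.
Then V_out = V_s · 2.069/(4.152 + 2.069) = 1.633 mV.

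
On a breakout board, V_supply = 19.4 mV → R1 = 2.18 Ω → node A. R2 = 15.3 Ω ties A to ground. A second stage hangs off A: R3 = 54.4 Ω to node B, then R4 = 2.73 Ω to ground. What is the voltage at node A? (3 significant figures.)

V_A ≈ 16.4 mV

Node A sees R2 in parallel with the series input of stage 2, R3 + R4 = 57.13 Ω.
Effective lower resistance at A: R2 ‖ 57.13 = 12.07 Ω.
So V_A = 19.4 × 0.8470 = 16.43 mV.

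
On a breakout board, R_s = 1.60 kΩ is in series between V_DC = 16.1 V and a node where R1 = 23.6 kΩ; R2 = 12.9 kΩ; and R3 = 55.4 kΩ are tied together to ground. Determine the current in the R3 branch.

Parallel bank: R_p = 1/(1/23.6 + 1/12.9 + 1/55.4) = 7.249 kΩ.
V_A by voltage divider: V_A = 16.1 × 7.249/(1.60 + 7.249) = 13.19 V.
Branch current I = V_A/R3 = 13.19/55.4 = 0.2381 mA.
(Equivalently: I_total = 1.819 mA, then current-divider fraction G_k/ΣG = 0.1309.)

I ≈ 0.238 mA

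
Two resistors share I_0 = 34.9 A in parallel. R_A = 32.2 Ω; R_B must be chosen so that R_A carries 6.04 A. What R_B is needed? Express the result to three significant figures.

The fraction through R_A equals R_B/(R_A+R_B).
With f = 0.1731, R_B = R_A · f/(1−f) = 32.2 × 0.2093 = 6.739 Ω.

R_B ≈ 6.74 Ω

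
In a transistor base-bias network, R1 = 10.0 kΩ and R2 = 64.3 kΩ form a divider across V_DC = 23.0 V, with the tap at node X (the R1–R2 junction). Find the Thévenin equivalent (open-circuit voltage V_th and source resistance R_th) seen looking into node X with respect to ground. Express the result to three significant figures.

V_th ≈ 19.9 V, R_th ≈ 8.65 kΩ

Open-circuit (no load on X): V_th = V_DC · R2/(R1 + R2) = 23.0 × 64.3/(10.00 + 64.3) = 19.90 V.
Looking into X with the source shorted: R_th = R1·R2/(R1+R2) = 10.00 × 64.3/74.30 = 8.654 kΩ.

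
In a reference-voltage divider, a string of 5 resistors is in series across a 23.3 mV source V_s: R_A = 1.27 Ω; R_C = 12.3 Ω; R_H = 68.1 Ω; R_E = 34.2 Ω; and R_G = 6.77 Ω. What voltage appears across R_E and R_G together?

ΣR = 1.27 + 12.3 + 68.1 + 34.2 + 6.77 = 122.6 Ω.
R_{R_E..R_G} = 34.2 + 6.77 = 40.97 Ω.
By the voltage-divider rule, V = 23.3 × 40.97/122.6 = 7.784 mV.

V ≈ 7.78 mV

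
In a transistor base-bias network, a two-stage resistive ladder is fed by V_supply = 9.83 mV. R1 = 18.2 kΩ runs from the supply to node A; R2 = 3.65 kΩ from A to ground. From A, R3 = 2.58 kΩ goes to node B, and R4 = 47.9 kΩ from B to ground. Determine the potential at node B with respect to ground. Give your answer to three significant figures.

Looking into the second stage from A: R3 + R4 = 50.48 kΩ appears in parallel with R2.
Effective lower resistance at A: R2 ‖ 50.48 = 3.404 kΩ.
V_A = 9.83 × 3.404/(18.2 + 3.404) = 1.549 mV.
Stage 2 is unloaded, so V_B = V_A · R4/(R3+R4) = 1.549 × 47.9/50.48 = 1.470 mV.

V_B ≈ 1.47 mV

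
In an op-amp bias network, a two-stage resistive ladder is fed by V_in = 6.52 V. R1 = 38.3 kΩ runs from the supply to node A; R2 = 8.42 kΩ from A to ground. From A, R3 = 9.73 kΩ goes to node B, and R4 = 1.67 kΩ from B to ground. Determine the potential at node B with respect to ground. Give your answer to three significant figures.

V_B ≈ 0.107 V

Node A sees R2 in parallel with the series input of stage 2, R3 + R4 = 11.40 kΩ.
Effective lower resistance at A: R2 ‖ 11.40 = 4.843 kΩ.
V_A = 6.52 × 4.843/(38.3 + 4.843) = 0.7319 V.
Stage 2 is unloaded, so V_B = V_A · R4/(R3+R4) = 0.7319 × 1.67/11.40 = 0.1072 V.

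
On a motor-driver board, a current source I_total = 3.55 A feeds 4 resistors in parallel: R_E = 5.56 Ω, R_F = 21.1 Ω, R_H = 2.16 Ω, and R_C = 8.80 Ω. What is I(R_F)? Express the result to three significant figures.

I ≈ 0.209 A

Total conductance ΣG = 1/5.56 + 1/21.1 + 1/2.16 + 1/8.80 = 0.8038 (units of 1/Ω).
Current divider: I(R_F) = I_total · G_k/ΣG = 3.55 × (0.04739/0.8038) = 3.55 × 0.05896 = 0.2093 A.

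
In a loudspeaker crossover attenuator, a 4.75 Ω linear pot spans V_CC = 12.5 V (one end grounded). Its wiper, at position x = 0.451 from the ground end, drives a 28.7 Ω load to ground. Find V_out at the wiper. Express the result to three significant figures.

Split the track: R_lower = x·R_p = 2.142 Ω, R_upper = (1−x)·R_p = 2.608 Ω.
(x·R_p) ‖ R_L = 1.993 Ω.
Loaded-divider output: V_out = 12.5 × 0.4332 = 5.416 V.

V_out ≈ 5.42 V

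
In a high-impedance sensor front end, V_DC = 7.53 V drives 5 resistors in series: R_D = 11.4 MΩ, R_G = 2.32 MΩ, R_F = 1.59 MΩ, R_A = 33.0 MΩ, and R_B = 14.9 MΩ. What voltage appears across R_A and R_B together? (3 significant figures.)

Series total: ΣR = 11.4 + 2.32 + 1.59 + 33.0 + 14.9 = 63.21 MΩ.
R_{R_A..R_B} = 33.0 + 14.9 = 47.90 MΩ.
By the voltage-divider rule, V = 7.53 × 47.90/63.21 = 5.706 V.

V ≈ 5.71 V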